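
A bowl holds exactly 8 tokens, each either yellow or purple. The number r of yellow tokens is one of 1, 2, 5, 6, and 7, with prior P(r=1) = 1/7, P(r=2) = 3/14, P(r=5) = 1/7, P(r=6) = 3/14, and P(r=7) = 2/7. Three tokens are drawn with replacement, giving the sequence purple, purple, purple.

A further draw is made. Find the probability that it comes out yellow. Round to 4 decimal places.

Under each hypothesis, the probability of the observed sequence is: P(data | r = 1) = (7/8)(7/8)(7/8) = 0.66992; P(data | r = 2) = (6/8)(6/8)(6/8) = 0.42188; P(data | r = 5) = (3/8)(3/8)(3/8) = 0.052734; P(data | r = 6) = (2/8)(2/8)(2/8) = 0.015625; P(data | r = 7) = (1/8)(1/8)(1/8) = 0.0019531.
The prior-weighted likelihoods are 1/7 · 0.66992 = 0.095703, 3/14 · 0.42188 = 0.090402, 1/7 · 0.052734 = 0.0075335, 3/14 · 0.015625 = 0.0033482, 2/7 · 0.0019531 = 0.00055804; with total 0.19754.
The posterior is then P(r = 1 | data) = 0.48446, P(r = 2 | data) = 0.45763, P(r = 5 | data) = 0.038136, P(r = 6 | data) = 0.016949, P(r = 7 | data) = 0.0028249.
The predictive probability is P(yellow next | data) = (1/8)(0.48446) + (1/4)(0.45763) + (5/8)(0.038136) + (3/4)(0.016949) + (7/8)(0.0028249) = 0.21398.

0.2140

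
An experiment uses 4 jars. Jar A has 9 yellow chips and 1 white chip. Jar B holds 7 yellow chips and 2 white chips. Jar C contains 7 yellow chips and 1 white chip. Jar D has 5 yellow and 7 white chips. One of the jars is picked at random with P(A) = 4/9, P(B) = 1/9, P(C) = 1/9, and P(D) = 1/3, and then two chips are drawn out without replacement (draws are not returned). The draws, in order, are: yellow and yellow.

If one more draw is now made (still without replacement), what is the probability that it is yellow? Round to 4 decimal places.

0.7975

Under each hypothesis, the probability of the observed sequence is: P(data | jar A) = (9/10)(8/9) = 0.8; P(data | jar B) = (7/9)(6/8) = 0.58333; P(data | jar C) = (7/8)(6/7) = 0.75; P(data | jar D) = (5/12)(4/11) = 0.15152.
Multiplying each by its prior: 4/9 · 0.8 = 0.35556, 1/9 · 0.58333 = 0.064815, 1/9 · 0.75 = 0.083333, 1/3 · 0.15152 = 0.050505; summing to 0.55421.
Dividing through by the total gives posterior P(jar A | data) = 0.64156, P(jar B | data) = 0.11695, P(jar C | data) = 0.15036, P(jar D | data) = 0.09113.
So P(yellow next | data) = Σ P(yellow next | H) P(H | data) = (7/8)(0.64156) + (5/7)(0.11695) + (5/6)(0.15036) + (3/10)(0.09113) = 0.79754.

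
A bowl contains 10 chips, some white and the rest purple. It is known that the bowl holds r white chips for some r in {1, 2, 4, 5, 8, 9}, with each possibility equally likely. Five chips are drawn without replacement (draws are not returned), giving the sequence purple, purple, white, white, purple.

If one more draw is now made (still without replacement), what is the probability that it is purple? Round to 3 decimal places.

The likelihood of the observed sequence under each hypothesis: P(data | r = 1) = (9/10)(8/9)(1/8)(0/7) = 0; P(data | r = 2) = (8/10)(7/9)(2/8)(1/7)(6/6) = 0.022222; P(data | r = 4) = (6/10)(5/9)(4/8)(3/7)(4/6) = 0.047619; P(data | r = 5) = (5/10)(4/9)(5/8)(4/7)(3/6) = 0.039683; P(data | r = 8) = (2/10)(1/9)(8/8)(7/7)(0/6) = 0; P(data | r = 9) = (1/10)(0/9) = 0.
The prior-weighted likelihoods are 1/6 · 0 = 0, 1/6 · 0.022222 = 0.0037037, 1/6 · 0.047619 = 0.0079365, 1/6 · 0.039683 = 0.0066138, 1/6 · 0 = 0, 1/6 · 0 = 0; these sum to 0.018254.
Dividing through by the total gives posterior P(r = 1 | data) = 0, P(r = 2 | data) = 0.2029, P(r = 4 | data) = 0.43478, P(r = 5 | data) = 0.36232, P(r = 8 | data) = 0, P(r = 9 | data) = 0.
Averaging over the posterior, P(purple next | data) = (1)(0.2029) + (3/5)(0.43478) + (2/5)(0.36232) = 0.6087.

0.609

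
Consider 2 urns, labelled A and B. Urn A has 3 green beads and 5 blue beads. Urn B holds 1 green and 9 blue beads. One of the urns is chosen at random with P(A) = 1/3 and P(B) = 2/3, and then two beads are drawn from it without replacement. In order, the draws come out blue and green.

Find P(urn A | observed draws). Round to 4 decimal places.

0.5725

Under each hypothesis, the probability of the observed sequence is: P(data | urn A) = (5/8)(3/7) = 15/56; P(data | urn B) = (9/10)(1/9) = 1/10.
The prior-weighted likelihoods are 1/3 · 15/56 = 5/56, 2/3 · 1/10 = 1/15; these sum to 131/840.
So P(urn A | data) = (5/56) / (131/840) = 75/131.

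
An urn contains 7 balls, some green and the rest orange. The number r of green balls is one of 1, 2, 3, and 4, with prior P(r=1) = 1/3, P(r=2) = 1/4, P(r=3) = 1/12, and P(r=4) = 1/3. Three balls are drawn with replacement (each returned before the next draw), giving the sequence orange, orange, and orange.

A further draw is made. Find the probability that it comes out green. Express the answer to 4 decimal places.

Under each hypothesis, the probability of the observed sequence is: P(data | r = 1) = (6/7)(6/7)(6/7) = 0.62974; P(data | r = 2) = (5/7)(5/7)(5/7) = 0.36443; P(data | r = 3) = (4/7)(4/7)(4/7) = 0.18659; P(data | r = 4) = (3/7)(3/7)(3/7) = 0.078717.
Multiplying each by its prior: 1/3 · 0.62974 = 0.20991, 1/4 · 0.36443 = 0.091108, 1/12 · 0.18659 = 0.015549, 1/3 · 0.078717 = 0.026239; these sum to 0.34281.
The posterior is then P(r = 1 | data) = 0.61233, P(r = 2 | data) = 0.26577, P(r = 3 | data) = 0.045358, P(r = 4 | data) = 0.076541.
The predictive probability is P(green next | data) = (1/7)(0.61233) + (2/7)(0.26577) + (3/7)(0.045358) + (4/7)(0.076541) = 0.22659.

0.2266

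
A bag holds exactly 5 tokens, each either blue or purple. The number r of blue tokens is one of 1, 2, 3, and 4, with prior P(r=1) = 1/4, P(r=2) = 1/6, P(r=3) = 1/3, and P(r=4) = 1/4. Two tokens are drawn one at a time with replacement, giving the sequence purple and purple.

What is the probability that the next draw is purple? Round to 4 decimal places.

0.6612

Compute the likelihood of the observed sequence for each case: P(data | r = 1) = (4/5)(4/5) = 16/25; P(data | r = 2) = (3/5)(3/5) = 9/25; P(data | r = 3) = (2/5)(2/5) = 4/25; P(data | r = 4) = (1/5)(1/5) = 1/25.
Weighting by the prior gives 1/4 · 16/25 = 4/25, 1/6 · 9/25 = 3/50, 1/3 · 4/25 = 4/75, 1/4 · 1/25 = 1/100; these sum to 17/60.
Normalising, the posterior is P(r = 1 | data) = 48/85, P(r = 2 | data) = 18/85, P(r = 3 | data) = 16/85, P(r = 4 | data) = 3/85.
The predictive probability is P(purple next | data) = (4/5)(48/85) + (3/5)(18/85) + (2/5)(16/85) + (1/5)(3/85) = 281/425.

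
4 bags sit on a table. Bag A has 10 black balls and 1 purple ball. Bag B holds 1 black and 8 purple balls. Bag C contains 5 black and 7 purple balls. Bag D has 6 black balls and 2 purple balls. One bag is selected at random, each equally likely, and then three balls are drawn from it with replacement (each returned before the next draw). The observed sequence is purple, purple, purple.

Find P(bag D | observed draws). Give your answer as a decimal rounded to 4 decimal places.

For each hypothesis, P(data | H) works out to: P(data | bag A) = (1/11)(1/11)(1/11) = 0.00075131; P(data | bag B) = (8/9)(8/9)(8/9) = 0.70233; P(data | bag C) = (7/12)(7/12)(7/12) = 0.1985; P(data | bag D) = (2/8)(2/8)(2/8) = 0.015625.
Weighting by the prior gives 1/4 · 0.00075131 = 0.00018783, 1/4 · 0.70233 = 0.17558, 1/4 · 0.1985 = 0.049624, 1/4 · 0.015625 = 0.0039062; with total 0.2293.
Hence P(bag D | data) = (0.0039062) / (0.2293) = 0.017035.

0.0170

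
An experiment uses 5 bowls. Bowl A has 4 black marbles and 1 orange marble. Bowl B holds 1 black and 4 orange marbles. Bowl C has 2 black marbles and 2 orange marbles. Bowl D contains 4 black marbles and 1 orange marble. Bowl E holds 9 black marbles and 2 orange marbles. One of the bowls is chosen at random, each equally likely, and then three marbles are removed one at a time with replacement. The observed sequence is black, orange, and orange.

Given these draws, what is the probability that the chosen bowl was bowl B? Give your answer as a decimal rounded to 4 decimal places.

Under each hypothesis, the probability of the observed sequence is: P(data | bowl A) = (4/5)(1/5)(1/5) = 0.032; P(data | bowl B) = (1/5)(4/5)(4/5) = 0.128; P(data | bowl C) = (2/4)(2/4)(2/4) = 0.125; P(data | bowl D) = (4/5)(1/5)(1/5) = 0.032; P(data | bowl E) = (9/11)(2/11)(2/11) = 0.027047.
Weighting by the prior gives 1/5 · 0.032 = 0.0064, 1/5 · 0.128 = 0.0256, 1/5 · 0.125 = 0.025, 1/5 · 0.032 = 0.0064, 1/5 · 0.027047 = 0.0054095; these sum to 0.068809.
So P(bowl B | data) = (0.0256) / (0.068809) = 0.37204.

0.3720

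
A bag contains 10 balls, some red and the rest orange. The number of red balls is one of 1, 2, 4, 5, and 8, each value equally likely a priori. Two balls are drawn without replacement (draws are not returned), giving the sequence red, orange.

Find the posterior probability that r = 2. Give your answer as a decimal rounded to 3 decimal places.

0.178

Under each hypothesis, the probability of the observed sequence is: P(data | r = 1) = (1/10)(9/9) = 1/10; P(data | r = 2) = (2/10)(8/9) = 8/45; P(data | r = 4) = (4/10)(6/9) = 4/15; P(data | r = 5) = (5/10)(5/9) = 5/18; P(data | r = 8) = (8/10)(2/9) = 8/45.
Weighting by the prior gives 1/5 · 1/10 = 1/50, 1/5 · 8/45 = 8/225, 1/5 · 4/15 = 4/75, 1/5 · 5/18 = 1/18, 1/5 · 8/45 = 8/225; summing to 1/5.
So P(r = 2 | data) = (8/225) / (1/5) = 8/45.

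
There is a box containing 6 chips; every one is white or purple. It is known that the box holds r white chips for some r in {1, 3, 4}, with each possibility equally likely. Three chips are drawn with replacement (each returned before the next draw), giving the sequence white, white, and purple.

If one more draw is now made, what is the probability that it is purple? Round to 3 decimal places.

The likelihood of the observed sequence under each hypothesis: P(data | r = 1) = (1/6)(1/6)(5/6) = 5/216; P(data | r = 3) = (3/6)(3/6)(3/6) = 1/8; P(data | r = 4) = (4/6)(4/6)(2/6) = 4/27.
Multiplying each by its prior: 1/3 · 5/216 = 5/648, 1/3 · 1/8 = 1/24, 1/3 · 4/27 = 4/81; these sum to 8/81.
The posterior is then P(r = 1 | data) = 5/64, P(r = 3 | data) = 27/64, P(r = 4 | data) = 1/2.
The predictive probability is P(purple next | data) = (5/6)(5/64) + (1/2)(27/64) + (1/3)(1/2) = 85/192.

0.443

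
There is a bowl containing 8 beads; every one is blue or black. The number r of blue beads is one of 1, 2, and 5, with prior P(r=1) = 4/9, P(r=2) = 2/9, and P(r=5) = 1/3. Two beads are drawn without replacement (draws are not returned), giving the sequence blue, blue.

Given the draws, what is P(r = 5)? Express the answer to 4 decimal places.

0.9375

The likelihood of the observed sequence under each hypothesis: P(data | r = 1) = (1/8)(0/7) = 0; P(data | r = 2) = (2/8)(1/7) = 1/28; P(data | r = 5) = (5/8)(4/7) = 5/14.
The prior-weighted likelihoods are 4/9 · 0 = 0, 2/9 · 1/28 = 1/126, 1/3 · 5/14 = 5/42; summing to 8/63.
So P(r = 5 | data) = (5/42) / (8/63) = 15/16.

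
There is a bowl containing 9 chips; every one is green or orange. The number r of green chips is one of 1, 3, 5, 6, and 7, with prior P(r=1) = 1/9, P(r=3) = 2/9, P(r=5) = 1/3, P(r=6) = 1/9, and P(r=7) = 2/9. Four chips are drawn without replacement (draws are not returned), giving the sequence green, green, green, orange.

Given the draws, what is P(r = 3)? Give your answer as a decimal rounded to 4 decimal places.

For each hypothesis, P(data | H) works out to: P(data | r = 1) = (1/9)(0/8) = 0; P(data | r = 3) = (3/9)(2/8)(1/7)(6/6) = 0.011905; P(data | r = 5) = (5/9)(4/8)(3/7)(4/6) = 0.079365; P(data | r = 6) = (6/9)(5/8)(4/7)(3/6) = 0.11905; P(data | r = 7) = (7/9)(6/8)(5/7)(2/6) = 0.13889.
Multiplying each by its prior: 1/9 · 0 = 0, 2/9 · 0.011905 = 0.0026455, 1/3 · 0.079365 = 0.026455, 1/9 · 0.11905 = 0.013228, 2/9 · 0.13889 = 0.030864; these sum to 0.073192.
Therefore the posterior P(r = 3 | data) = (0.0026455) / (0.073192) = 0.036145.

0.0361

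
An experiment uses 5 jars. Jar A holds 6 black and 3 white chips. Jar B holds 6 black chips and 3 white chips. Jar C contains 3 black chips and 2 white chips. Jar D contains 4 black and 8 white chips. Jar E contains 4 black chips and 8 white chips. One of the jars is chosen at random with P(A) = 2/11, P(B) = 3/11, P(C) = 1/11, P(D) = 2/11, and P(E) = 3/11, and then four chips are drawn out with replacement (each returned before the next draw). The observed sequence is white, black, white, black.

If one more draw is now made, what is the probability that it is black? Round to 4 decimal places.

Under each hypothesis, the probability of the observed sequence is: P(data | jar A) = (3/9)(6/9)(3/9)(6/9) = 0.049383; P(data | jar B) = (3/9)(6/9)(3/9)(6/9) = 0.049383; P(data | jar C) = (2/5)(3/5)(2/5)(3/5) = 0.0576; P(data | jar D) = (8/12)(4/12)(8/12)(4/12) = 0.049383; P(data | jar E) = (8/12)(4/12)(8/12)(4/12) = 0.049383.
The prior-weighted likelihoods are 2/11 · 0.049383 = 0.0089787, 3/11 · 0.049383 = 0.013468, 1/11 · 0.0576 = 0.0052364, 2/11 · 0.049383 = 0.0089787, 3/11 · 0.049383 = 0.013468; these sum to 0.05013.
Dividing through by the total gives posterior P(jar A | data) = 0.17911, P(jar B | data) = 0.26866, P(jar C | data) = 0.10446, P(jar D | data) = 0.17911, P(jar E | data) = 0.26866.
So P(black next | data) = Σ P(black next | H) P(H | data) = (2/3)(0.17911) + (2/3)(0.26866) + (3/5)(0.10446) + (1/3)(0.17911) + (1/3)(0.26866) = 0.51045.

0.5104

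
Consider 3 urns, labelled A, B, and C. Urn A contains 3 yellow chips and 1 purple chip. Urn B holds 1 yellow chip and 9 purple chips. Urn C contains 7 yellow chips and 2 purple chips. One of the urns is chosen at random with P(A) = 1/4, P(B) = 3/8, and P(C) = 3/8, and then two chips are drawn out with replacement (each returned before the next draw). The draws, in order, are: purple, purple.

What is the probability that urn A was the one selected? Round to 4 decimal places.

Compute the likelihood of the observed sequence for each case: P(data | urn A) = (1/4)(1/4) = 0.0625; P(data | urn B) = (9/10)(9/10) = 0.81; P(data | urn C) = (2/9)(2/9) = 0.049383.
Weighting by the prior gives 1/4 · 0.0625 = 0.015625, 3/8 · 0.81 = 0.30375, 3/8 · 0.049383 = 0.018519; these sum to 0.33789.
Therefore the posterior P(urn A | data) = (0.015625) / (0.33789) = 0.046242.

0.0462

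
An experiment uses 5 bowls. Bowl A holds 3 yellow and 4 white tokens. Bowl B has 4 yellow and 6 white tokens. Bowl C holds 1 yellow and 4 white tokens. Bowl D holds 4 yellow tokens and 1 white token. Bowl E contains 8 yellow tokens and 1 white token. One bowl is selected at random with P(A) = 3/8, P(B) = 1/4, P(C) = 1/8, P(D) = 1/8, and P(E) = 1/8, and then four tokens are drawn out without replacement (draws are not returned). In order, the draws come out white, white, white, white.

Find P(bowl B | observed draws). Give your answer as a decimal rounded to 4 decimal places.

0.3333

Compute the likelihood of the observed sequence for each case: P(data | bowl A) = (4/7)(3/6)(2/5)(1/4) = 1/35; P(data | bowl B) = (6/10)(5/9)(4/8)(3/7) = 1/14; P(data | bowl C) = (4/5)(3/4)(2/3)(1/2) = 1/5; P(data | bowl D) = (1/5)(0/4) = 0; P(data | bowl E) = (1/9)(0/8) = 0.
Multiplying each by its prior: 3/8 · 1/35 = 3/280, 1/4 · 1/14 = 1/56, 1/8 · 1/5 = 1/40, 1/8 · 0 = 0, 1/8 · 0 = 0; with total 3/56.
Therefore the posterior P(bowl B | data) = (1/56) / (3/56) = 1/3.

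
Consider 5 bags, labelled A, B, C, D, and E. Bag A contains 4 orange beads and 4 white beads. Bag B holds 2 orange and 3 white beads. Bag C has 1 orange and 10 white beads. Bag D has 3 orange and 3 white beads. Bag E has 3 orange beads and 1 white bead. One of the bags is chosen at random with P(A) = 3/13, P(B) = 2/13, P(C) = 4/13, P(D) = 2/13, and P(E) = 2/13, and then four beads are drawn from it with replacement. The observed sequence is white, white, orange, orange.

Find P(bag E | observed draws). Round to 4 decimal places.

For each hypothesis, P(data | H) works out to: P(data | bag A) = (4/8)(4/8)(4/8)(4/8) = 0.0625; P(data | bag B) = (3/5)(3/5)(2/5)(2/5) = 0.0576; P(data | bag C) = (10/11)(10/11)(1/11)(1/11) = 0.0068301; P(data | bag D) = (3/6)(3/6)(3/6)(3/6) = 0.0625; P(data | bag E) = (1/4)(1/4)(3/4)(3/4) = 0.035156.
The prior-weighted likelihoods are 3/13 · 0.0625 = 0.014423, 2/13 · 0.0576 = 0.0088615, 4/13 · 0.0068301 = 0.0021016, 2/13 · 0.0625 = 0.0096154, 2/13 · 0.035156 = 0.0054087; these sum to 0.04041.
By Bayes' rule, P(bag E | data) = (0.0054087) / (0.04041) = 0.13384.

0.1338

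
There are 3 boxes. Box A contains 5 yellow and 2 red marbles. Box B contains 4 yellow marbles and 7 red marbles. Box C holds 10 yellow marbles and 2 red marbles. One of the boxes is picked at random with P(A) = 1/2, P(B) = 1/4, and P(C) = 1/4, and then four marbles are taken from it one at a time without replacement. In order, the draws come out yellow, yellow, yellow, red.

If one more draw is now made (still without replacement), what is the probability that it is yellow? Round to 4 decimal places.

0.6997

The likelihood of the observed sequence under each hypothesis: P(data | box A) = (5/7)(4/6)(3/5)(2/4) = 0.14286; P(data | box B) = (4/11)(3/10)(2/9)(7/8) = 0.021212; P(data | box C) = (10/12)(9/11)(8/10)(2/9) = 0.12121.
Weighting by the prior gives 1/2 · 0.14286 = 0.071429, 1/4 · 0.021212 = 0.005303, 1/4 · 0.12121 = 0.030303; these sum to 0.10703.
The posterior is then P(box A | data) = 0.66734, P(box B | data) = 0.049545, P(box C | data) = 0.28311.
Averaging over the posterior, P(yellow next | data) = (2/3)(0.66734) + (1/7)(0.049545) + (7/8)(0.28311) = 0.6997.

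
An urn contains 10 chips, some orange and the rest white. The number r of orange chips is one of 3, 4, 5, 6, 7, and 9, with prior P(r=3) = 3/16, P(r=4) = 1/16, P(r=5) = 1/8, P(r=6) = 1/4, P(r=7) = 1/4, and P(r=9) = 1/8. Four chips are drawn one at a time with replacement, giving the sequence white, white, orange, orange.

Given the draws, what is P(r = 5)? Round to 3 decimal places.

For each hypothesis, P(data | H) works out to: P(data | r = 3) = (7/10)(7/10)(3/10)(3/10) = 0.0441; P(data | r = 4) = (6/10)(6/10)(4/10)(4/10) = 0.0576; P(data | r = 5) = (5/10)(5/10)(5/10)(5/10) = 0.0625; P(data | r = 6) = (4/10)(4/10)(6/10)(6/10) = 0.0576; P(data | r = 7) = (3/10)(3/10)(7/10)(7/10) = 0.0441; P(data | r = 9) = (1/10)(1/10)(9/10)(9/10) = 0.0081.
The prior-weighted likelihoods are 3/16 · 0.0441 = 0.0082688, 1/16 · 0.0576 = 0.0036, 1/8 · 0.0625 = 0.0078125, 1/4 · 0.0576 = 0.0144, 1/4 · 0.0441 = 0.011025, 1/8 · 0.0081 = 0.0010125; these sum to 0.046119.
Hence P(r = 5 | data) = (0.0078125) / (0.046119) = 0.1694.

0.169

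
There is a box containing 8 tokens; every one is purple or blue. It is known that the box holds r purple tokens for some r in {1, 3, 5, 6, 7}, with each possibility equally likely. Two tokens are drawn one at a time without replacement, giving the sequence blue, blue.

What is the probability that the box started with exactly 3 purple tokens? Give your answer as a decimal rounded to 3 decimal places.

0.286

The likelihood of the observed sequence under each hypothesis: P(data | r = 1) = (7/8)(6/7) = 3/4; P(data | r = 3) = (5/8)(4/7) = 5/14; P(data | r = 5) = (3/8)(2/7) = 3/28; P(data | r = 6) = (2/8)(1/7) = 1/28; P(data | r = 7) = (1/8)(0/7) = 0.
Weighting by the prior gives 1/5 · 3/4 = 3/20, 1/5 · 5/14 = 1/14, 1/5 · 3/28 = 3/140, 1/5 · 1/28 = 1/140, 1/5 · 0 = 0; these sum to 1/4.
By Bayes' rule, P(r = 3 | data) = (1/14) / (1/4) = 2/7.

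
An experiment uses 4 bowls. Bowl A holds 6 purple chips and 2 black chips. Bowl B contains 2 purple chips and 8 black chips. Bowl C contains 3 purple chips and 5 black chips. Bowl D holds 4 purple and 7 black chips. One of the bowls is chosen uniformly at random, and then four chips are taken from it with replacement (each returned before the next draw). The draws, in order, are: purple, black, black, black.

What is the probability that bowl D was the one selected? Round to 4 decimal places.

0.3130

Compute the likelihood of the observed sequence for each case: P(data | bowl A) = (6/8)(2/8)(2/8)(2/8) = 0.011719; P(data | bowl B) = (2/10)(8/10)(8/10)(8/10) = 0.1024; P(data | bowl C) = (3/8)(5/8)(5/8)(5/8) = 0.091553; P(data | bowl D) = (4/11)(7/11)(7/11)(7/11) = 0.093709.
Multiplying each by its prior: 1/4 · 0.011719 = 0.0029297, 1/4 · 0.1024 = 0.0256, 1/4 · 0.091553 = 0.022888, 1/4 · 0.093709 = 0.023427; summing to 0.074845.
Hence P(bowl D | data) = (0.023427) / (0.074845) = 0.31301.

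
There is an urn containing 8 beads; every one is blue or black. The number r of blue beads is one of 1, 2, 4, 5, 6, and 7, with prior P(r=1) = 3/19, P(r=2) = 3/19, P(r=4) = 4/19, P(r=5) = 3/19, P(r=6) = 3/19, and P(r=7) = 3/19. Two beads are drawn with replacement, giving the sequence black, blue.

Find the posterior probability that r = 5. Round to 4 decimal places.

0.2018

Compute the likelihood of the observed sequence for each case: P(data | r = 1) = (7/8)(1/8) = 0.10938; P(data | r = 2) = (6/8)(2/8) = 0.1875; P(data | r = 4) = (4/8)(4/8) = 0.25; P(data | r = 5) = (3/8)(5/8) = 0.23438; P(data | r = 6) = (2/8)(6/8) = 0.1875; P(data | r = 7) = (1/8)(7/8) = 0.10938.
The prior-weighted likelihoods are 3/19 · 0.10938 = 0.01727, 3/19 · 0.1875 = 0.029605, 4/19 · 0.25 = 0.052632, 3/19 · 0.23438 = 0.037007, 3/19 · 0.1875 = 0.029605, 3/19 · 0.10938 = 0.01727; summing to 0.18339.
Therefore the posterior P(r = 5 | data) = (0.037007) / (0.18339) = 0.20179.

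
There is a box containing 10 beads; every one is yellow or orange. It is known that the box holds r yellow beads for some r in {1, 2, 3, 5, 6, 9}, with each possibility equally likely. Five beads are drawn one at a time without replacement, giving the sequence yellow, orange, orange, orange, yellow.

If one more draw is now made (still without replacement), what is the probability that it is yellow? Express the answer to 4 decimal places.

0.4019

For each hypothesis, P(data | H) works out to: P(data | r = 1) = (1/10)(9/9)(8/8)(7/7)(0/6) = 0; P(data | r = 2) = (2/10)(8/9)(7/8)(6/7)(1/6) = 0.022222; P(data | r = 3) = (3/10)(7/9)(6/8)(5/7)(2/6) = 0.041667; P(data | r = 5) = (5/10)(5/9)(4/8)(3/7)(4/6) = 0.039683; P(data | r = 6) = (6/10)(4/9)(3/8)(2/7)(5/6) = 0.02381; P(data | r = 9) = (9/10)(1/9)(0/8) = 0.
The prior-weighted likelihoods are 1/6 · 0 = 0, 1/6 · 0.022222 = 0.0037037, 1/6 · 0.041667 = 0.0069444, 1/6 · 0.039683 = 0.0066138, 1/6 · 0.02381 = 0.0039683, 1/6 · 0 = 0; with total 0.02123.
The posterior is then P(r = 1 | data) = 0, P(r = 2 | data) = 0.17445, P(r = 3 | data) = 0.3271, P(r = 5 | data) = 0.31153, P(r = 6 | data) = 0.18692, P(r = 9 | data) = 0.
Averaging over the posterior, P(yellow next | data) = (0)(0.17445) + (1/5)(0.3271) + (3/5)(0.31153) + (4/5)(0.18692) = 0.40187.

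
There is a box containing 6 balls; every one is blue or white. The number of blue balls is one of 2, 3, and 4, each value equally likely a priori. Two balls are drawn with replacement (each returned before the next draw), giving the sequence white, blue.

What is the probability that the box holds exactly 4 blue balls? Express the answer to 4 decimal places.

The likelihood of the observed sequence under each hypothesis: P(data | r = 2) = (4/6)(2/6) = 2/9; P(data | r = 3) = (3/6)(3/6) = 1/4; P(data | r = 4) = (2/6)(4/6) = 2/9.
Weighting by the prior gives 1/3 · 2/9 = 2/27, 1/3 · 1/4 = 1/12, 1/3 · 2/9 = 2/27; with total 25/108.
Hence P(r = 4 | data) = (2/27) / (25/108) = 8/25.

0.3200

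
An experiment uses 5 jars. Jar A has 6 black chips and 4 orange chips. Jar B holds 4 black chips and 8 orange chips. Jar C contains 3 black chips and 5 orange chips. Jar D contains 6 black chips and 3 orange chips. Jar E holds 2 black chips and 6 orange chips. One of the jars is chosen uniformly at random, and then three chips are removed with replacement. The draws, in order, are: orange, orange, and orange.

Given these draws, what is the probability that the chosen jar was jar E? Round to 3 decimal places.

0.397

Compute the likelihood of the observed sequence for each case: P(data | jar A) = (4/10)(4/10)(4/10) = 0.064; P(data | jar B) = (8/12)(8/12)(8/12) = 0.2963; P(data | jar C) = (5/8)(5/8)(5/8) = 0.24414; P(data | jar D) = (3/9)(3/9)(3/9) = 0.037037; P(data | jar E) = (6/8)(6/8)(6/8) = 0.42188.
The prior-weighted likelihoods are 1/5 · 0.064 = 0.0128, 1/5 · 0.2963 = 0.059259, 1/5 · 0.24414 = 0.048828, 1/5 · 0.037037 = 0.0074074, 1/5 · 0.42188 = 0.084375; with total 0.21267.
So P(jar E | data) = (0.084375) / (0.21267) = 0.39674.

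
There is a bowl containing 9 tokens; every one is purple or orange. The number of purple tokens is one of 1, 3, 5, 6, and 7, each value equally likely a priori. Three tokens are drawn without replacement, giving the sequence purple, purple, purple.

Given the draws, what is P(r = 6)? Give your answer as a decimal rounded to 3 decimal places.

Compute the likelihood of the observed sequence for each case: P(data | r = 1) = (1/9)(0/8) = 0; P(data | r = 3) = (3/9)(2/8)(1/7) = 1/84; P(data | r = 5) = (5/9)(4/8)(3/7) = 5/42; P(data | r = 6) = (6/9)(5/8)(4/7) = 5/21; P(data | r = 7) = (7/9)(6/8)(5/7) = 5/12.
The prior-weighted likelihoods are 1/5 · 0 = 0, 1/5 · 1/84 = 1/420, 1/5 · 5/42 = 1/42, 1/5 · 5/21 = 1/21, 1/5 · 5/12 = 1/12; summing to 11/70.
Therefore the posterior P(r = 6 | data) = (1/21) / (11/70) = 10/33.

0.303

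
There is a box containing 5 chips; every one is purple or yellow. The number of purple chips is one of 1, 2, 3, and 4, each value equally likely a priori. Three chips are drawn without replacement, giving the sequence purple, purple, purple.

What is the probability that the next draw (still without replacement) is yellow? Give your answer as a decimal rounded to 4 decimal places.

0.6000

For each hypothesis, P(data | H) works out to: P(data | r = 1) = (1/5)(0/4) = 0; P(data | r = 2) = (2/5)(1/4)(0/3) = 0; P(data | r = 3) = (3/5)(2/4)(1/3) = 1/10; P(data | r = 4) = (4/5)(3/4)(2/3) = 2/5.
The prior-weighted likelihoods are 1/4 · 0 = 0, 1/4 · 0 = 0, 1/4 · 1/10 = 1/40, 1/4 · 2/5 = 1/10; these sum to 1/8.
Normalising, the posterior is P(r = 1 | data) = 0, P(r = 2 | data) = 0, P(r = 3 | data) = 1/5, P(r = 4 | data) = 4/5.
The predictive probability is P(yellow next | data) = (1)(1/5) + (1/2)(4/5) = 3/5.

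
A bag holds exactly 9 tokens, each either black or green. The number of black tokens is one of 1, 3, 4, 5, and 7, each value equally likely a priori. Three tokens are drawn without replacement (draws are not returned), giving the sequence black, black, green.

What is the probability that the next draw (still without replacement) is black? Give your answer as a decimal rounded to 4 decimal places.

0.5231

For each hypothesis, P(data | H) works out to: P(data | r = 1) = (1/9)(0/8) = 0; P(data | r = 3) = (3/9)(2/8)(6/7) = 1/14; P(data | r = 4) = (4/9)(3/8)(5/7) = 5/42; P(data | r = 5) = (5/9)(4/8)(4/7) = 10/63; P(data | r = 7) = (7/9)(6/8)(2/7) = 1/6.
The prior-weighted likelihoods are 1/5 · 0 = 0, 1/5 · 1/14 = 1/70, 1/5 · 5/42 = 1/42, 1/5 · 10/63 = 2/63, 1/5 · 1/6 = 1/30; these sum to 13/126.
The posterior is then P(r = 1 | data) = 0, P(r = 3 | data) = 9/65, P(r = 4 | data) = 3/13, P(r = 5 | data) = 4/13, P(r = 7 | data) = 21/65.
So P(black next | data) = Σ P(black next | H) P(H | data) = (1/6)(9/65) + (1/3)(3/13) + (1/2)(4/13) + (5/6)(21/65) = 34/65.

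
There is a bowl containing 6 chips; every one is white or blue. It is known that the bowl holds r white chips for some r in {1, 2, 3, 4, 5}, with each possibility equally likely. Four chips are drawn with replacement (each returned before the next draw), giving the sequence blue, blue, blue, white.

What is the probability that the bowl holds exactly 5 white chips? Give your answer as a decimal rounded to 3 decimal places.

0.013

For each hypothesis, P(data | H) works out to: P(data | r = 1) = (5/6)(5/6)(5/6)(1/6) = 0.096451; P(data | r = 2) = (4/6)(4/6)(4/6)(2/6) = 0.098765; P(data | r = 3) = (3/6)(3/6)(3/6)(3/6) = 0.0625; P(data | r = 4) = (2/6)(2/6)(2/6)(4/6) = 0.024691; P(data | r = 5) = (1/6)(1/6)(1/6)(5/6) = 0.003858.
Multiplying each by its prior: 1/5 · 0.096451 = 0.01929, 1/5 · 0.098765 = 0.019753, 1/5 · 0.0625 = 0.0125, 1/5 · 0.024691 = 0.0049383, 1/5 · 0.003858 = 0.0007716; these sum to 0.057253.
Hence P(r = 5 | data) = (0.0007716) / (0.057253) = 0.013477.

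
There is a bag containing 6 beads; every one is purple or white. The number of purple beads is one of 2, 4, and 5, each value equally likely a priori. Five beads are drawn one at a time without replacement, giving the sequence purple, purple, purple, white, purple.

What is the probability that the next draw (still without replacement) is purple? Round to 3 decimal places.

Compute the likelihood of the observed sequence for each case: P(data | r = 2) = (2/6)(1/5)(0/4) = 0; P(data | r = 4) = (4/6)(3/5)(2/4)(2/3)(1/2) = 1/15; P(data | r = 5) = (5/6)(4/5)(3/4)(1/3)(2/2) = 1/6.
The prior-weighted likelihoods are 1/3 · 0 = 0, 1/3 · 1/15 = 1/45, 1/3 · 1/6 = 1/18; summing to 7/90.
Normalising, the posterior is P(r = 2 | data) = 0, P(r = 4 | data) = 2/7, P(r = 5 | data) = 5/7.
The predictive probability is P(purple next | data) = (0)(2/7) + (1)(5/7) = 5/7.

0.714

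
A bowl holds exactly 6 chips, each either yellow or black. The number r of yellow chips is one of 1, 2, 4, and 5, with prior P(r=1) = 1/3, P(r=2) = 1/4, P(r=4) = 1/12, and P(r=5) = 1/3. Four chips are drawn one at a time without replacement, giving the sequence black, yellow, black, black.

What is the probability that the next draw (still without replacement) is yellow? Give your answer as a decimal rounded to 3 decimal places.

0.188

Under each hypothesis, the probability of the observed sequence is: P(data | r = 1) = (5/6)(1/5)(4/4)(3/3) = 1/6; P(data | r = 2) = (4/6)(2/5)(3/4)(2/3) = 2/15; P(data | r = 4) = (2/6)(4/5)(1/4)(0/3) = 0; P(data | r = 5) = (1/6)(5/5)(0/4) = 0.
Multiplying each by its prior: 1/3 · 1/6 = 1/18, 1/4 · 2/15 = 1/30, 1/12 · 0 = 0, 1/3 · 0 = 0; with total 4/45.
Dividing through by the total gives posterior P(r = 1 | data) = 5/8, P(r = 2 | data) = 3/8, P(r = 4 | data) = 0, P(r = 5 | data) = 0.
Averaging over the posterior, P(yellow next | data) = (0)(5/8) + (1/2)(3/8) = 3/16.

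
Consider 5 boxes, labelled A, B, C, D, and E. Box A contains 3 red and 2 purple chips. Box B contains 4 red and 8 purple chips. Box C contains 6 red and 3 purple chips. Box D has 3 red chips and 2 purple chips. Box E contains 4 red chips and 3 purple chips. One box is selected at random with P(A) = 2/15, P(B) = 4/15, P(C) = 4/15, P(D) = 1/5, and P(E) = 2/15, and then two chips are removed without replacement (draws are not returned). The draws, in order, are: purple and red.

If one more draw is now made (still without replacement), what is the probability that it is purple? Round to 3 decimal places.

Compute the likelihood of the observed sequence for each case: P(data | box A) = (2/5)(3/4) = 0.3; P(data | box B) = (8/12)(4/11) = 0.24242; P(data | box C) = (3/9)(6/8) = 0.25; P(data | box D) = (2/5)(3/4) = 0.3; P(data | box E) = (3/7)(4/6) = 0.28571.
Multiplying each by its prior: 2/15 · 0.3 = 0.04, 4/15 · 0.24242 = 0.064646, 4/15 · 0.25 = 0.066667, 1/5 · 0.3 = 0.06, 2/15 · 0.28571 = 0.038095; summing to 0.26941.
Normalising, the posterior is P(box A | data) = 0.14847, P(box B | data) = 0.23996, P(box C | data) = 0.24746, P(box D | data) = 0.22271, P(box E | data) = 0.1414.
The predictive probability is P(purple next | data) = (1/3)(0.14847) + (7/10)(0.23996) + (2/7)(0.24746) + (1/3)(0.22271) + (2/5)(0.1414) = 0.41896.

0.419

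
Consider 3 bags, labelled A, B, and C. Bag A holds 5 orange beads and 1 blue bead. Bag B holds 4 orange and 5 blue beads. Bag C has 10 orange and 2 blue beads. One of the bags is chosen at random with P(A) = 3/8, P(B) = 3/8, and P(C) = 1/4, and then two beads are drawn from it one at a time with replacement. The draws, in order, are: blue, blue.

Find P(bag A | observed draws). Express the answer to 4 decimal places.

The likelihood of the observed sequence under each hypothesis: P(data | bag A) = (1/6)(1/6) = 1/36; P(data | bag B) = (5/9)(5/9) = 25/81; P(data | bag C) = (2/12)(2/12) = 1/36.
Multiplying each by its prior: 3/8 · 1/36 = 1/96, 3/8 · 25/81 = 25/216, 1/4 · 1/36 = 1/144; these sum to 115/864.
By Bayes' rule, P(bag A | data) = (1/96) / (115/864) = 9/115.

0.0783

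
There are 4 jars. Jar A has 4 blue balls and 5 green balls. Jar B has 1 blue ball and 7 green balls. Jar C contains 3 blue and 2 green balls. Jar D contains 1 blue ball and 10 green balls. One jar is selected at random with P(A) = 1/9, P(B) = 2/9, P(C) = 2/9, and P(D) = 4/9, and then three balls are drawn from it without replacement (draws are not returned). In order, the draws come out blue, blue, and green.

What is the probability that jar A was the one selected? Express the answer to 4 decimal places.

Under each hypothesis, the probability of the observed sequence is: P(data | jar A) = (4/9)(3/8)(5/7) = 0.11905; P(data | jar B) = (1/8)(0/7) = 0; P(data | jar C) = (3/5)(2/4)(2/3) = 0.2; P(data | jar D) = (1/11)(0/10) = 0.
The prior-weighted likelihoods are 1/9 · 0.11905 = 0.013228, 2/9 · 0 = 0, 2/9 · 0.2 = 0.044444, 4/9 · 0 = 0; these sum to 0.057672.
Therefore the posterior P(jar A | data) = (0.013228) / (0.057672) = 0.22936.

0.2294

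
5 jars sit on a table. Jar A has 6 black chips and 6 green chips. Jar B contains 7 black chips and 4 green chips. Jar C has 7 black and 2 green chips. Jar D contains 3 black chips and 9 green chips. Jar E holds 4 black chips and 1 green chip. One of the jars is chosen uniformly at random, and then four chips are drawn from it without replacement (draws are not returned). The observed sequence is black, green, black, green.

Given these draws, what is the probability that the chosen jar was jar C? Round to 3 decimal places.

For each hypothesis, P(data | H) works out to: P(data | jar A) = (6/12)(6/11)(5/10)(5/9) = 0.075758; P(data | jar B) = (7/11)(4/10)(6/9)(3/8) = 0.063636; P(data | jar C) = (7/9)(2/8)(6/7)(1/6) = 0.027778; P(data | jar D) = (3/12)(9/11)(2/10)(8/9) = 0.036364; P(data | jar E) = (4/5)(1/4)(3/3)(0/2) = 0.
Weighting by the prior gives 1/5 · 0.075758 = 0.015152, 1/5 · 0.063636 = 0.012727, 1/5 · 0.027778 = 0.0055556, 1/5 · 0.036364 = 0.0072727, 1/5 · 0 = 0; summing to 0.040707.
Hence P(jar C | data) = (0.0055556) / (0.040707) = 0.13648.

0.136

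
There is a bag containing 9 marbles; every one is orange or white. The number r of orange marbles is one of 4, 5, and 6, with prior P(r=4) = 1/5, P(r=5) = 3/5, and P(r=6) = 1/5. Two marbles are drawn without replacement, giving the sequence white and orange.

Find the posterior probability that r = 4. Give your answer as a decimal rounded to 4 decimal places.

For each hypothesis, P(data | H) works out to: P(data | r = 4) = (5/9)(4/8) = 5/18; P(data | r = 5) = (4/9)(5/8) = 5/18; P(data | r = 6) = (3/9)(6/8) = 1/4.
The prior-weighted likelihoods are 1/5 · 5/18 = 1/18, 3/5 · 5/18 = 1/6, 1/5 · 1/4 = 1/20; these sum to 49/180.
Therefore the posterior P(r = 4 | data) = (1/18) / (49/180) = 10/49.

0.2041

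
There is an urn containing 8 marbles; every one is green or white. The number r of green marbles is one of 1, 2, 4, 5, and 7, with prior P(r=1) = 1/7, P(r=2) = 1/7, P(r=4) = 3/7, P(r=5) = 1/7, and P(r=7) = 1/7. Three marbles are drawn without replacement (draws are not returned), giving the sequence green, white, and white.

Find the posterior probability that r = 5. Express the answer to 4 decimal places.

The likelihood of the observed sequence under each hypothesis: P(data | r = 1) = (1/8)(7/7)(6/6) = 1/8; P(data | r = 2) = (2/8)(6/7)(5/6) = 5/28; P(data | r = 4) = (4/8)(4/7)(3/6) = 1/7; P(data | r = 5) = (5/8)(3/7)(2/6) = 5/56; P(data | r = 7) = (7/8)(1/7)(0/6) = 0.
Weighting by the prior gives 1/7 · 1/8 = 1/56, 1/7 · 5/28 = 5/196, 3/7 · 1/7 = 3/49, 1/7 · 5/56 = 5/392, 1/7 · 0 = 0; summing to 23/196.
Therefore the posterior P(r = 5 | data) = (5/392) / (23/196) = 5/46.

0.1087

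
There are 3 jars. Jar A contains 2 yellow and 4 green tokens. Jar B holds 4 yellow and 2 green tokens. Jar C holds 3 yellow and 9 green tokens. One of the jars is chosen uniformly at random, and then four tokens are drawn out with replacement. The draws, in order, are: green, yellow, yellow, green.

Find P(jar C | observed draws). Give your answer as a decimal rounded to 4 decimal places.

0.2625

Under each hypothesis, the probability of the observed sequence is: P(data | jar A) = (4/6)(2/6)(2/6)(4/6) = 0.049383; P(data | jar B) = (2/6)(4/6)(4/6)(2/6) = 0.049383; P(data | jar C) = (9/12)(3/12)(3/12)(9/12) = 0.035156.
The prior-weighted likelihoods are 1/3 · 0.049383 = 0.016461, 1/3 · 0.049383 = 0.016461, 1/3 · 0.035156 = 0.011719; summing to 0.044641.
So P(jar C | data) = (0.011719) / (0.044641) = 0.26251.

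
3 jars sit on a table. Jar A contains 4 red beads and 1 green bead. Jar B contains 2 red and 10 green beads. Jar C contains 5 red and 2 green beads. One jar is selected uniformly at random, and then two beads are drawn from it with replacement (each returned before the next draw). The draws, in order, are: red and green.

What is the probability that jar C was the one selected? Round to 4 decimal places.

Under each hypothesis, the probability of the observed sequence is: P(data | jar A) = (4/5)(1/5) = 0.16; P(data | jar B) = (2/12)(10/12) = 0.13889; P(data | jar C) = (5/7)(2/7) = 0.20408.
The prior-weighted likelihoods are 1/3 · 0.16 = 0.053333, 1/3 · 0.13889 = 0.046296, 1/3 · 0.20408 = 0.068027; with total 0.16766.
So P(jar C | data) = (0.068027) / (0.16766) = 0.40575.

0.4058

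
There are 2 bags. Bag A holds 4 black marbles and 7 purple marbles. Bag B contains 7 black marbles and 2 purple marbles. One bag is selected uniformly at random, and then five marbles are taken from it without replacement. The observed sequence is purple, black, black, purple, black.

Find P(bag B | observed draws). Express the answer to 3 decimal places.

0.604

For each hypothesis, P(data | H) works out to: P(data | bag A) = (7/11)(4/10)(3/9)(6/8)(2/7) = 0.018182; P(data | bag B) = (2/9)(7/8)(6/7)(1/6)(5/5) = 0.027778.
The prior-weighted likelihoods are 1/2 · 0.018182 = 0.0090909, 1/2 · 0.027778 = 0.013889; these sum to 0.02298.
By Bayes' rule, P(bag B | data) = (0.013889) / (0.02298) = 0.6044.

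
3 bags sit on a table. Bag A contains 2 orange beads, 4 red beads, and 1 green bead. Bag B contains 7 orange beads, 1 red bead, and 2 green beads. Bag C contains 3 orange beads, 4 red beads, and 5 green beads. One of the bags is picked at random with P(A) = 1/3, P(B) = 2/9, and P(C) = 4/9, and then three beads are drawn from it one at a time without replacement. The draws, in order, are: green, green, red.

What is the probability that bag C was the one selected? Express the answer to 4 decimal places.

Compute the likelihood of the observed sequence for each case: P(data | bag A) = (1/7)(0/6) = 0; P(data | bag B) = (2/10)(1/9)(1/8) = 0.0027778; P(data | bag C) = (5/12)(4/11)(4/10) = 0.060606.
The prior-weighted likelihoods are 1/3 · 0 = 0, 2/9 · 0.0027778 = 0.00061728, 4/9 · 0.060606 = 0.026936; summing to 0.027553.
By Bayes' rule, P(bag C | data) = (0.026936) / (0.027553) = 0.9776.

0.9776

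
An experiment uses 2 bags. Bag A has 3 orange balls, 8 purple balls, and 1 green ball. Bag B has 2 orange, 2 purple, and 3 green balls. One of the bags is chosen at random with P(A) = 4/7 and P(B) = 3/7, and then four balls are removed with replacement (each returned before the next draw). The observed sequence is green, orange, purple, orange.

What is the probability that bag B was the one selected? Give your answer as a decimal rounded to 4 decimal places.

For each hypothesis, P(data | H) works out to: P(data | bag A) = (1/12)(3/12)(8/12)(3/12) = 0.0034722; P(data | bag B) = (3/7)(2/7)(2/7)(2/7) = 0.0099958.
Weighting by the prior gives 4/7 · 0.0034722 = 0.0019841, 3/7 · 0.0099958 = 0.0042839; with total 0.0062681.
By Bayes' rule, P(bag B | data) = (0.0042839) / (0.0062681) = 0.68345.

0.6835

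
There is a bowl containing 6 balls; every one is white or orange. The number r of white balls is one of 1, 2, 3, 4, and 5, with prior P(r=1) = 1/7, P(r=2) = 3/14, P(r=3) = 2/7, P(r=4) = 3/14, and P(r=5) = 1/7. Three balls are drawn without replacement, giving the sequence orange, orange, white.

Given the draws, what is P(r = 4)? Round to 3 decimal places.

0.115

Compute the likelihood of the observed sequence for each case: P(data | r = 1) = (5/6)(4/5)(1/4) = 1/6; P(data | r = 2) = (4/6)(3/5)(2/4) = 1/5; P(data | r = 3) = (3/6)(2/5)(3/4) = 3/20; P(data | r = 4) = (2/6)(1/5)(4/4) = 1/15; P(data | r = 5) = (1/6)(0/5) = 0.
Weighting by the prior gives 1/7 · 1/6 = 1/42, 3/14 · 1/5 = 3/70, 2/7 · 3/20 = 3/70, 3/14 · 1/15 = 1/70, 1/7 · 0 = 0; summing to 13/105.
So P(r = 4 | data) = (1/70) / (13/105) = 3/26.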